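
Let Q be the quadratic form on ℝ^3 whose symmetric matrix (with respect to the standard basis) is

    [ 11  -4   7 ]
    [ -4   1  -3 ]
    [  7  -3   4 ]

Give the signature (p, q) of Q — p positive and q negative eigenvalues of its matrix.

Symmetric row and column elimination reduces A to a congruent diagonal form with pivots 11, -5/11, 0.
That gives 1 positive, 1 negative, 1 zero pivots.

(1, 1)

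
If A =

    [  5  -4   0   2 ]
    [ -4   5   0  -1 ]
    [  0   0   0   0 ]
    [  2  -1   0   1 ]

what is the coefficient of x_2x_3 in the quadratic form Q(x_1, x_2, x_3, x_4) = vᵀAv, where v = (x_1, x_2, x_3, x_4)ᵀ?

The coefficient of x_2x_3 is A[2,3] + A[3,2] = 2·0 = 0.

0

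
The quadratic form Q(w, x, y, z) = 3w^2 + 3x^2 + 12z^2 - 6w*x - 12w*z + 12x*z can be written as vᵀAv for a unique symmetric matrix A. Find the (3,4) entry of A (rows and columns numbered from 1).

0

The coefficient of y·z in Q is 0. For a symmetric A this equals A[3,4] + A[4,3] = 2·A[3,4].
So A[3,4] = 0/2 = 0.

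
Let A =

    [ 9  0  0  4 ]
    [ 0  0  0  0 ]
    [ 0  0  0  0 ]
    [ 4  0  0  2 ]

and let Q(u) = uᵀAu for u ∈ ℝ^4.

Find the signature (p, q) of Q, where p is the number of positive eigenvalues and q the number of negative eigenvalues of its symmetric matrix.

Congruent diagonalization of A (simultaneous row and column reduction) yields pivots 9, 0, 0, 2/9.
That gives 2 positive, 2 zero pivots.

(2, 0)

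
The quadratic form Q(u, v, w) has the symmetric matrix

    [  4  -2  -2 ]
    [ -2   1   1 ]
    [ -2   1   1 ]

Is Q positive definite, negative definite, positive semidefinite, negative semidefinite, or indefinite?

positive semidefinite

Congruent diagonalization of A (simultaneous row and column reduction) yields pivots 4, 0, 0.
So there are 1 positive, 2 zero pivots.
Hence Q is positive semidefinite.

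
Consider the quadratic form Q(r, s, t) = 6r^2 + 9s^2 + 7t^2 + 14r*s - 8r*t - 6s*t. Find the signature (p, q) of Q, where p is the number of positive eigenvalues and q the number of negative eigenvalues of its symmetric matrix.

The symmetric matrix is A = [[6, 7, -4], [7, 9, -3], [-4, -3, 7]].
Congruent diagonalization of A (simultaneous row and column reduction) yields pivots 6, 5/6, 1.
That gives 3 positive pivots.

(3, 0)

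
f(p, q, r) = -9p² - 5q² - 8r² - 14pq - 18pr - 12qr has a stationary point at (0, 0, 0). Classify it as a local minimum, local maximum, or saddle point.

The Hessian at the origin is H = [[-18, -14, -18], [-14, -10, -12], [-18, -12, -16]].
Row-reducing H symmetrically gives the diagonal entries -18, 8/9, -5/2.
So there are 1 positive, 2 negative pivots.
H is indefinite, so the origin is a saddle point.

saddle point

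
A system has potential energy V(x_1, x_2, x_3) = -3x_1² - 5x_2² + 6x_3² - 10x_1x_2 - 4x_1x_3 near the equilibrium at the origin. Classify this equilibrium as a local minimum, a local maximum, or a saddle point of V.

The Hessian at the origin is H = [[-6, -10, -4], [-10, -10, 0], [-4, 0, 12]].
Symmetric row and column elimination reduces H to a congruent diagonal form with pivots -6, 20/3, 8.
That gives 2 positive, 1 negative pivots.
H is indefinite, so the origin is a saddle point.

saddle point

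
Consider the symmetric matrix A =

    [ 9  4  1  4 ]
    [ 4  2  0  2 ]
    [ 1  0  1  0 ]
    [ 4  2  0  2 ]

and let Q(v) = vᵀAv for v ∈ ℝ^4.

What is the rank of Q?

2

Symmetric row and column elimination reduces A to a congruent diagonal form with pivots 9, 2/9, 0, 0.
That gives 2 positive, 2 zero pivots.
The rank is the number of nonzero pivots: 2.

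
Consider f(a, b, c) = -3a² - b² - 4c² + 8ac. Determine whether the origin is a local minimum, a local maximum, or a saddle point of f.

The Hessian at the origin is H = [[-6, 0, 8], [0, -2, 0], [8, 0, -8]].
Applying the same elementary operations to the rows and columns of H produces a congruent diagonal matrix with entries -6, -2, 8/3.
Counting signs: 1 positive, 2 negative.
H is indefinite, so the origin is a saddle point.

saddle point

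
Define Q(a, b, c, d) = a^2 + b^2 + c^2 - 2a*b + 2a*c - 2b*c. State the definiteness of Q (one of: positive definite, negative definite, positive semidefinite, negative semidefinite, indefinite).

positive semidefinite

Write A = [[1, -1, 1, 0], [-1, 1, -1, 0], [1, -1, 1, 0], [0, 0, 0, 0]].
Symmetric row and column elimination reduces A to a congruent diagonal form with pivots 1, 0, 0, 0.
Counting signs: 1 positive, 3 zero.
Hence Q is positive semidefinite.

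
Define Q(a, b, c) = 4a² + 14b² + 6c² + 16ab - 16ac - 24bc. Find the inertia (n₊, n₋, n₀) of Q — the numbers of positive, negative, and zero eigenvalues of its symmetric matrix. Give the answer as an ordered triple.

(1, 2, 0)

The symmetric matrix is A = [[4, 8, -8], [8, 14, -12], [-8, -12, 6]].
Row-reducing A symmetrically gives the diagonal entries 4, -2, -2.
Counting signs: 1 positive, 2 negative.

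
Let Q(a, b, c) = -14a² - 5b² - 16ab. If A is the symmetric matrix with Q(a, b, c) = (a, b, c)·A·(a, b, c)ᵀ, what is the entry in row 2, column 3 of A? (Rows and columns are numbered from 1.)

The coefficient of b·c in Q is 0. For a symmetric A this equals A[2,3] + A[3,2] = 2·A[2,3].
So A[2,3] = 0/2 = 0.

0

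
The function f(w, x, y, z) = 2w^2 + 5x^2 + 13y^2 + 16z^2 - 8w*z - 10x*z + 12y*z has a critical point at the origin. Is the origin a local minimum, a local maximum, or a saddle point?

The Hessian at the origin is H = [[4, 0, 0, -8], [0, 10, 0, -10], [0, 0, 26, 12], [-8, -10, 12, 32]].
An LDLᵀ factorisation of H has diagonal entries 4, 10, 26, 6/13.
That gives 4 positive pivots.
H is positive definite, so the origin is a strict local minimum.

local minimum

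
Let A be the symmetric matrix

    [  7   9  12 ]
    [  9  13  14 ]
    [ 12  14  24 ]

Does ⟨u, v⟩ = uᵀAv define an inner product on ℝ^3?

Congruent diagonalization of A (simultaneous row and column reduction) yields pivots 7, 10/7, 2.
So there are 3 positive pivots.
Hence Q is positive definite.
⟨·,·⟩ is an inner product exactly when A is positive definite.

yes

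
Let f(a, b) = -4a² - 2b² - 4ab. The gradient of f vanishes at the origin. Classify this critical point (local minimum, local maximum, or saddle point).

The Hessian at the origin is H = [[-8, -4], [-4, -4]].
det H = -8·-4 − (-4)² = 16 > 0 and H[1,1] = -8 < 0, so H is negative definite.
Therefore the origin is a local maximum.

local maximum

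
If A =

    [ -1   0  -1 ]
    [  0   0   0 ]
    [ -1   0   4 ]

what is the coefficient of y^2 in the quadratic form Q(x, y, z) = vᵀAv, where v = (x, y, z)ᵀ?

0

The coefficient of y^2 is the diagonal entry A[2,2] = 0.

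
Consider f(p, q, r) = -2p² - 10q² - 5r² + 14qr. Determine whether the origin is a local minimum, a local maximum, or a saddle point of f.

The Hessian at the origin is H = [[-4, 0, 0], [0, -20, 14], [0, 14, -10]].
An LDLᵀ factorisation of H has diagonal entries -4, -20, -1/5.
So there are 3 negative pivots.
H is negative definite, so the origin is a strict local maximum.

local maximum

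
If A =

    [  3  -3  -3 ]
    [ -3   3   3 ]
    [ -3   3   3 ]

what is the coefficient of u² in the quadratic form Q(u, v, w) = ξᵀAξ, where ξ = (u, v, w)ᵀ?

The coefficient of u² is the diagonal entry A[1,1] = 3.

3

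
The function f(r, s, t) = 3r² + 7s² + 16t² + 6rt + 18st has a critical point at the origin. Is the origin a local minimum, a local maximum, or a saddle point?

local minimum

The Hessian at the origin is H = [[6, 0, 6], [0, 14, 18], [6, 18, 32]].
Symmetric row and column elimination reduces H to a congruent diagonal form with pivots 6, 14, 20/7.
Counting signs: 3 positive.
H is positive definite, so the origin is a strict local minimum.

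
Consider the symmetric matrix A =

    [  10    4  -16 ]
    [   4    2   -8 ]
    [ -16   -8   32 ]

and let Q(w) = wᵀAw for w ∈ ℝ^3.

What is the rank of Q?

Row-reducing A symmetrically gives the diagonal entries 10, 2/5, 0.
Counting signs: 2 positive, 1 zero.
The rank is the number of nonzero pivots: 2.

2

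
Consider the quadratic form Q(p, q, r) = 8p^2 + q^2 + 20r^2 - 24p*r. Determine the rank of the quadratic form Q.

3

The associated matrix is A = [[8, 0, -12], [0, 1, 0], [-12, 0, 20]].
Applying the same elementary operations to the rows and columns of A produces a congruent diagonal matrix with entries 8, 1, 2.
That gives 3 positive pivots.
The rank is the number of nonzero pivots: 3.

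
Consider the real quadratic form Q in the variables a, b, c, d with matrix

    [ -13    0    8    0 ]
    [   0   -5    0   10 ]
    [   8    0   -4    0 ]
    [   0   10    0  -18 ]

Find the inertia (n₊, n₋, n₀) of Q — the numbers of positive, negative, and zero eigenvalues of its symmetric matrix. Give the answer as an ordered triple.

Applying the same elementary operations to the rows and columns of A produces a congruent diagonal matrix with entries -13, -5, 12/13, 2.
That gives 2 positive, 2 negative pivots.

(2, 2, 0)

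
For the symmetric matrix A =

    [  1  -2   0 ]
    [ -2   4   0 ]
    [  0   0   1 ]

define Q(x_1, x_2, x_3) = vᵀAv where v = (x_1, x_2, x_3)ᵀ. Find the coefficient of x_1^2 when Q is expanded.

The coefficient of x_1^2 is the diagonal entry A[1,1] = 1.

1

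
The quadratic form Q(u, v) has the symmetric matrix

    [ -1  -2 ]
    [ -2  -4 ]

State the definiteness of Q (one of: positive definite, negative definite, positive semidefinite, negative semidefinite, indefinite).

negative semidefinite

For the 2×2 matrix [[-1, -2], [-2, -4]]: det = -1·-4 − (-2)² = 0, trace = -5.
det = 0 so one eigenvalue is zero; the form is semidefinite with the sign of the trace.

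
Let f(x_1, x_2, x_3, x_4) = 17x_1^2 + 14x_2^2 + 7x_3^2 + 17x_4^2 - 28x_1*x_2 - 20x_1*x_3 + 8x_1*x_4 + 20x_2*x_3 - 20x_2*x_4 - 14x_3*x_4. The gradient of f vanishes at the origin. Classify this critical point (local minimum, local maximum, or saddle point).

The Hessian at the origin is H = [[34, -28, -20, 8], [-28, 28, 20, -20], [-20, 20, 14, -14], [8, -20, -14, 34]].
Symmetric row and column elimination reduces H to a congruent diagonal form with pivots 34, 84/17, -2/7, -4.
Counting signs: 2 positive, 2 negative.
H is indefinite, so the origin is a saddle point.

saddle point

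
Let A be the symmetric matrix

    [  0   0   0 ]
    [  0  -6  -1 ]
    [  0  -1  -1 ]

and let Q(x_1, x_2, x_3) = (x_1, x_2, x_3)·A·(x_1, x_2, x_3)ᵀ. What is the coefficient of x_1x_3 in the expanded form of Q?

The coefficient of x_1x_3 is A[1,3] + A[3,1] = 2·0 = 0.

0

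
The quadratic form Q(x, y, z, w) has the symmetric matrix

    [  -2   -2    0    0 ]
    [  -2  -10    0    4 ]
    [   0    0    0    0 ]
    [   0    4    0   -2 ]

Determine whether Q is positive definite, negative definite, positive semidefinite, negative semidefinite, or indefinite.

Symmetric row and column elimination reduces A to a congruent diagonal form with pivots -2, -8, 0, 0.
Counting signs: 2 negative, 2 zero.
Hence Q is negative semidefinite.

negative semidefinite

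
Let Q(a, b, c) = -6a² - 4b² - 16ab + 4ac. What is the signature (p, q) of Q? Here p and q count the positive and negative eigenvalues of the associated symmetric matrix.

(1, 2)

The symmetric matrix is A = [[-6, -8, 2], [-8, -4, 0], [2, 0, 0]].
Symmetric row and column elimination reduces A to a congruent diagonal form with pivots -6, 20/3, -2/5.
So there are 1 positive, 2 negative pivots.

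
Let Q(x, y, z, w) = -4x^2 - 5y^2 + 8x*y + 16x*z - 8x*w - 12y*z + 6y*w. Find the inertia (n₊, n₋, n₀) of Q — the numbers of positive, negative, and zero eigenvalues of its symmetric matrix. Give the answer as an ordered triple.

Write A = [[-4, 4, 8, -4], [4, -5, -6, 3], [8, -6, 0, 0], [-4, 3, 0, 0]].
Congruent diagonalization of A (simultaneous row and column reduction) yields pivots -4, -1, 20, 0.
So there are 1 positive, 2 negative, 1 zero pivots.

(1, 2, 1)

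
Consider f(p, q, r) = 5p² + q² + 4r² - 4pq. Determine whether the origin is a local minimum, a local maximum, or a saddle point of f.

The Hessian at the origin is H = [[10, -4, 0], [-4, 2, 0], [0, 0, 8]].
Congruent diagonalization of H (simultaneous row and column reduction) yields pivots 10, 2/5, 8.
Counting signs: 3 positive.
H is positive definite, so the origin is a strict local minimum.

local minimum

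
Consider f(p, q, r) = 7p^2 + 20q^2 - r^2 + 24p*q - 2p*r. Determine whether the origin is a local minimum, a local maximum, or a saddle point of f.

saddle point

The Hessian at the origin is H = [[14, 24, -2], [24, 40, 0], [-2, 0, -2]].
Symmetric row and column elimination reduces H to a congruent diagonal form with pivots 14, -8/7, 8.
Counting signs: 2 positive, 1 negative.
H is indefinite, so the origin is a saddle point.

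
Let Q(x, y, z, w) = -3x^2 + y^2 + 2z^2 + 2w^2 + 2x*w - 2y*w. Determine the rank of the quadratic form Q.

4

The associated matrix is A = [[-3, 0, 0, 1], [0, 1, 0, -1], [0, 0, 2, 0], [1, -1, 0, 2]].
Row-reducing A symmetrically gives the diagonal entries -3, 1, 2, 4/3.
So there are 3 positive, 1 negative pivots.
The rank is the number of nonzero pivots: 4.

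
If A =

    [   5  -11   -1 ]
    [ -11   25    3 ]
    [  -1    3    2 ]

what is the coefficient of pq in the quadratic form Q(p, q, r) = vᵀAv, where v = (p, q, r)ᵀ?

-22

The coefficient of pq is A[1,2] + A[2,1] = 2·(-11) = -22.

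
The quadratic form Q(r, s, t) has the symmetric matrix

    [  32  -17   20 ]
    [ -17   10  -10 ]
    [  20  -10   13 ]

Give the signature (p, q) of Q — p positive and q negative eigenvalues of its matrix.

(3, 0)

Congruent diagonalization of A (simultaneous row and column reduction) yields pivots 32, 31/32, 3/31.
So there are 3 positive pivots.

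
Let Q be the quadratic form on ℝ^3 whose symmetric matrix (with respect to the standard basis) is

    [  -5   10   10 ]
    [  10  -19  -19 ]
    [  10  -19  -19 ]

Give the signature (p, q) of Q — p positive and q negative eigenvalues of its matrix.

Congruent diagonalization of A (simultaneous row and column reduction) yields pivots -5, 1, 0.
So there are 1 positive, 1 negative, 1 zero pivots.

(1, 1)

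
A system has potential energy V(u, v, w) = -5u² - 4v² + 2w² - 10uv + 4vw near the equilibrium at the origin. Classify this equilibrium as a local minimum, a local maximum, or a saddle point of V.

saddle point

The Hessian at the origin is H = [[-10, -10, 0], [-10, -8, 4], [0, 4, 4]].
Applying the same elementary operations to the rows and columns of H produces a congruent diagonal matrix with entries -10, 2, -4.
That gives 1 positive, 2 negative pivots.
H is indefinite, so the origin is a saddle point.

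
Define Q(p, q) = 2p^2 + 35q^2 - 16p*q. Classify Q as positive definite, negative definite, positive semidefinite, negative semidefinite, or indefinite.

The symmetric matrix of Q is A = [[2, -8], [-8, 35]].
Leading principal minors: Δ_1 = 2, Δ_2 = 6.
All leading principal minors are positive, so by Sylvester's criterion Q is positive definite.

positive definite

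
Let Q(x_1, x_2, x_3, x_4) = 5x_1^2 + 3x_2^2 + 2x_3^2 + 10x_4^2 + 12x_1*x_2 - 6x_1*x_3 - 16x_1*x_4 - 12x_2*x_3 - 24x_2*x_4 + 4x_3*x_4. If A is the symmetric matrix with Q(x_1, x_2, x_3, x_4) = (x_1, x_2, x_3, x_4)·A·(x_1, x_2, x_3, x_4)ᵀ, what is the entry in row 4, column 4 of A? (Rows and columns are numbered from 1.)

The coefficient of x_4^2 in Q is 10, and that is exactly A[4,4].

10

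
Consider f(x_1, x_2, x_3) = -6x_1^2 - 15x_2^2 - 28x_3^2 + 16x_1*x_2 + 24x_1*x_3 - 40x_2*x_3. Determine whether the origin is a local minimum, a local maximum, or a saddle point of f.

local maximum

The Hessian at the origin is H = [[-12, 16, 24], [16, -30, -40], [24, -40, -56]].
Congruent diagonalization of H (simultaneous row and column reduction) yields pivots -12, -26/3, -8/13.
That gives 3 negative pivots.
H is negative definite, so the origin is a strict local maximum.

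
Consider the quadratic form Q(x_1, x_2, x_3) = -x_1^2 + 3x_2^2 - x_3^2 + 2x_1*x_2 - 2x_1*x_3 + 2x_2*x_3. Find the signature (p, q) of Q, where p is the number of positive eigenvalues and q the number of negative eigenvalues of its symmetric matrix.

(1, 1)

The symmetric matrix is A = [[-1, 1, -1], [1, 3, 1], [-1, 1, -1]].
Congruent diagonalization of A (simultaneous row and column reduction) yields pivots -1, 4, 0.
So there are 1 positive, 1 negative, 1 zero pivots.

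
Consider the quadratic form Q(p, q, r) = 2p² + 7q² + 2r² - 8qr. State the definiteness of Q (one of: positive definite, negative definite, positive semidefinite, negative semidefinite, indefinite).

indefinite

Write A = [[2, 0, 0], [0, 7, -4], [0, -4, 2]].
Applying the same elementary operations to the rows and columns of A produces a congruent diagonal matrix with entries 2, 7, -2/7.
That gives 2 positive, 1 negative pivots.
Hence Q is indefinite.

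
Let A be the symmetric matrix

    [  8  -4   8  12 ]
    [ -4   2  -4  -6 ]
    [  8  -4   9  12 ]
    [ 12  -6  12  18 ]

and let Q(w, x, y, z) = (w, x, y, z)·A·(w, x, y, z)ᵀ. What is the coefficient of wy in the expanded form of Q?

The coefficient of wy is A[1,3] + A[3,1] = 2·8 = 16.

16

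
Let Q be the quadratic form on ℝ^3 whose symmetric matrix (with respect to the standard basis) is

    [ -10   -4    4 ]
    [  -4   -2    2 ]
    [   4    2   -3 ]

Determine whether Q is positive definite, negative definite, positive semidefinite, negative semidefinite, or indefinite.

Leading principal minors: Δ_1 = -10, Δ_2 = 4, Δ_3 = -4.
The signs alternate starting with Δ_1 < 0, so by Sylvester's criterion Q is negative definite.

negative definite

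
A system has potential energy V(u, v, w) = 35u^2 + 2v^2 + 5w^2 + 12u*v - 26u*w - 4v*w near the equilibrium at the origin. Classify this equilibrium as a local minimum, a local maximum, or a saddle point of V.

local minimum

The Hessian at the origin is H = [[70, 12, -26], [12, 4, -4], [-26, -4, 10]].
Symmetric row and column elimination reduces H to a congruent diagonal form with pivots 70, 68/35, 4/17.
That gives 3 positive pivots.
H is positive definite, so the origin is a strict local minimum.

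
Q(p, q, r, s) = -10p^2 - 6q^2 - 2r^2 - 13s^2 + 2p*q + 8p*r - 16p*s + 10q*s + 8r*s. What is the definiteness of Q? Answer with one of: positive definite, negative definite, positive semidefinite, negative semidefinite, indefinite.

Write A = [[-10, 1, 4, -8], [1, -6, 0, 5], [4, 0, -2, 4], [-8, 5, 4, -13]].
Symmetric row and column elimination reduces A to a congruent diagonal form with pivots -10, -59/10, -22/59, -5/11.
That gives 4 negative pivots.
Hence Q is negative definite.

negative definite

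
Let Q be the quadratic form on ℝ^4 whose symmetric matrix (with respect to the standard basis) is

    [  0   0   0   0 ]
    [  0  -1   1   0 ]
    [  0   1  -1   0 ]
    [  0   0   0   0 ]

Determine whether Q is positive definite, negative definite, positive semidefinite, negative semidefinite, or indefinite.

Congruent diagonalization of A (simultaneous row and column reduction) yields pivots 0, -1, 0, 0.
So there are 1 negative, 3 zero pivots.
Hence Q is negative semidefinite.

negative semidefinite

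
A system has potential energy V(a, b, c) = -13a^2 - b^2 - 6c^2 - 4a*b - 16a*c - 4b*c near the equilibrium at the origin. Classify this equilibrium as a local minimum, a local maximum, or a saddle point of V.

The Hessian at the origin is H = [[-26, -4, -16], [-4, -2, -4], [-16, -4, -12]].
An LDLᵀ factorisation of H has diagonal entries -26, -18/13, -4/9.
That gives 3 negative pivots.
H is negative definite, so the origin is a strict local maximum.

local maximum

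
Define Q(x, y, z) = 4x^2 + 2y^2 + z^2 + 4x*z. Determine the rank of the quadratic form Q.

Write A = [[4, 0, 2], [0, 2, 0], [2, 0, 1]].
Row-reducing A symmetrically gives the diagonal entries 4, 2, 0.
So there are 2 positive, 1 zero pivots.
The rank is the number of nonzero pivots: 2.

2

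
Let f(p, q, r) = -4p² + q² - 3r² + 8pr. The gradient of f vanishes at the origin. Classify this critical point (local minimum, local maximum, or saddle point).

The Hessian at the origin is H = [[-8, 0, 8], [0, 2, 0], [8, 0, -6]].
An LDLᵀ factorisation of H has diagonal entries -8, 2, 2.
Counting signs: 2 positive, 1 negative.
H is indefinite, so the origin is a saddle point.

saddle point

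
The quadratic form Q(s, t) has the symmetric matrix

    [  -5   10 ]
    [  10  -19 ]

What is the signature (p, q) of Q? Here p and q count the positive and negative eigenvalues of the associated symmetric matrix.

Symmetric row and column elimination reduces A to a congruent diagonal form with pivots -5, 1.
So there are 1 positive, 1 negative pivots.

(1, 1)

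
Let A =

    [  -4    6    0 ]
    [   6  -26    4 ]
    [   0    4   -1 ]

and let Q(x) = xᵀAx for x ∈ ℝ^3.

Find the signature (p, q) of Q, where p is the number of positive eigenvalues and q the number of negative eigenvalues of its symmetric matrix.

Applying the same elementary operations to the rows and columns of A produces a congruent diagonal matrix with entries -4, -17, -1/17.
So there are 3 negative pivots.

(0, 3)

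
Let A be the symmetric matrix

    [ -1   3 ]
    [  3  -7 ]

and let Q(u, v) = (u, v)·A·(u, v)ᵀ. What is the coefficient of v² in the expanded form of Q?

-7

The coefficient of v² is the diagonal entry A[2,2] = -7.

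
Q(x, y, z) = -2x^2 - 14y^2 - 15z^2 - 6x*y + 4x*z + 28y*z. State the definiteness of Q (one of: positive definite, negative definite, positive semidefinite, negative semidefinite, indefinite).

negative definite

The symmetric matrix of Q is A = [[-2, -3, 2], [-3, -14, 14], [2, 14, -15]].
Leading principal minors: Δ_1 = -2, Δ_2 = 19, Δ_3 = -5.
The signs alternate starting with Δ_1 < 0, so by Sylvester's criterion Q is negative definite.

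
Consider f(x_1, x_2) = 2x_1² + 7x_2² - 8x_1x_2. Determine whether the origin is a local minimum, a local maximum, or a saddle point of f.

The Hessian at the origin is H = [[4, -8], [-8, 14]].
det H = 4·14 − (-8)² = -8 < 0, so H is indefinite.
Therefore the origin is a saddle point.

saddle point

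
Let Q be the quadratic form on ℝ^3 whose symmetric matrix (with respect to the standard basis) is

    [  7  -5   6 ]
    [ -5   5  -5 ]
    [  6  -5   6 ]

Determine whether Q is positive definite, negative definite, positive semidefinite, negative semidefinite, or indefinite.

Leading principal minors: Δ_1 = 7, Δ_2 = 10, Δ_3 = 5.
All leading principal minors are positive, so by Sylvester's criterion Q is positive definite.

positive definite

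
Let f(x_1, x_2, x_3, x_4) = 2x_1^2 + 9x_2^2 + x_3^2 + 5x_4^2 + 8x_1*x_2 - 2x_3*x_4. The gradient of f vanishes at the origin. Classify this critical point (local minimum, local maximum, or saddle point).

local minimum

The Hessian at the origin is H = [[4, 8, 0, 0], [8, 18, 0, 0], [0, 0, 2, -2], [0, 0, -2, 10]].
An LDLᵀ factorisation of H has diagonal entries 4, 2, 2, 8.
Counting signs: 4 positive.
H is positive definite, so the origin is a strict local minimum.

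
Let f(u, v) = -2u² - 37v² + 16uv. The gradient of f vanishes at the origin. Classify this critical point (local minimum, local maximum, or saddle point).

local maximum

The Hessian at the origin is H = [[-4, 16], [16, -74]].
det H = -4·-74 − (16)² = 40 > 0 and H[1,1] = -4 < 0, so H is negative definite.
Therefore the origin is a local maximum.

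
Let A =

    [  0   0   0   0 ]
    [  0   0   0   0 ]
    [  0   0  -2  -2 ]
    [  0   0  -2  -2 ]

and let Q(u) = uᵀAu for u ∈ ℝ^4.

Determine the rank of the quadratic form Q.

1

Symmetric row and column elimination reduces A to a congruent diagonal form with pivots 0, 0, -2, 0.
That gives 1 negative, 3 zero pivots.
The rank is the number of nonzero pivots: 1.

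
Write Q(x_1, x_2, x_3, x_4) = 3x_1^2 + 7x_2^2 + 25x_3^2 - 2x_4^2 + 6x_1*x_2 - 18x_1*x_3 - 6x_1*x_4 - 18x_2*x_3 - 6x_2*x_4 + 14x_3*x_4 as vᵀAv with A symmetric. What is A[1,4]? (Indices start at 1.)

The coefficient of x_1·x_4 in Q is -6. For a symmetric A this equals A[1,4] + A[4,1] = 2·A[1,4].
So A[1,4] = -6/2 = -3.

-3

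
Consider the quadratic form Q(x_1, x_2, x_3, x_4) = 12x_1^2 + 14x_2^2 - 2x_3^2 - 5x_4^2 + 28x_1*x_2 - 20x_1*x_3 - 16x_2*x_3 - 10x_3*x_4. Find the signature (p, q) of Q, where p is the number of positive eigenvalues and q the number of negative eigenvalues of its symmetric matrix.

The symmetric matrix is A = [[12, 14, -10, 0], [14, 14, -8, 0], [-10, -8, -2, -5], [0, 0, -5, -5]].
An LDLᵀ factorisation of A has diagonal entries 12, -7/3, -32/7, 15/32.
That gives 2 positive, 2 negative pivots.

(2, 2)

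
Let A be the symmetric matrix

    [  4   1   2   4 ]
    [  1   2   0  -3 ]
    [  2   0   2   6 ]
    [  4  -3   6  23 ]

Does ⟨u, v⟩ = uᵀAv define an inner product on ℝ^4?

yes

Symmetric row and column elimination reduces A to a congruent diagonal form with pivots 4, 7/4, 6/7, 1/3.
Counting signs: 4 positive.
Hence Q is positive definite.
⟨·,·⟩ is an inner product exactly when A is positive definite.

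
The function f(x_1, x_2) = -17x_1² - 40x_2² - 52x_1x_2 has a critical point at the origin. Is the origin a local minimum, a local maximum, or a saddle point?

local maximum

The Hessian at the origin is H = [[-34, -52], [-52, -80]].
det H = -34·-80 − (-52)² = 16 > 0 and H[1,1] = -34 < 0, so H is negative definite.
Therefore the origin is a local maximum.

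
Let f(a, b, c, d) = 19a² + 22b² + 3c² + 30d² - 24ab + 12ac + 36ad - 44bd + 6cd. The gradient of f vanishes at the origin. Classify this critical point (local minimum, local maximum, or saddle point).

local minimum

The Hessian at the origin is H = [[38, -24, 12, 36], [-24, 44, 0, -44], [12, 0, 6, 6], [36, -44, 6, 60]].
Row-reducing H symmetrically gives the diagonal entries 38, 548/19, 30/137, 10.
That gives 4 positive pivots.
H is positive definite, so the origin is a strict local minimum.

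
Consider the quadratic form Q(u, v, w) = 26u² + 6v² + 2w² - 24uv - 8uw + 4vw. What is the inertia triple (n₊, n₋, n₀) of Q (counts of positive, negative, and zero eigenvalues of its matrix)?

(3, 0, 0)

Write A = [[26, -12, -4], [-12, 6, 2], [-4, 2, 2]].
Congruent diagonalization of A (simultaneous row and column reduction) yields pivots 26, 6/13, 4/3.
So there are 3 positive pivots.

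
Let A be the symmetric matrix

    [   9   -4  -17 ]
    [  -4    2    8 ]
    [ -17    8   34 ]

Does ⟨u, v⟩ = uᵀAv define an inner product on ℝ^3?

Leading principal minors: Δ_1 = 9, Δ_2 = 2, Δ_3 = 2.
All leading principal minors are positive, so by Sylvester's criterion Q is positive definite.
⟨·,·⟩ is an inner product exactly when A is positive definite.

yes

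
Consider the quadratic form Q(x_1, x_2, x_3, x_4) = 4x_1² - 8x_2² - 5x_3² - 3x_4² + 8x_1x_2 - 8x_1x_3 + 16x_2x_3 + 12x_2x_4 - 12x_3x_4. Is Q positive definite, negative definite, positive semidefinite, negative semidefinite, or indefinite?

indefinite

The symmetric matrix is A = [[4, 4, -4, 0], [4, -8, 8, 6], [-4, 8, -5, -6], [0, 6, -6, -3]].
Congruent diagonalization of A (simultaneous row and column reduction) yields pivots 4, -12, 3, 0.
That gives 2 positive, 1 negative, 1 zero pivots.
Hence Q is indefinite.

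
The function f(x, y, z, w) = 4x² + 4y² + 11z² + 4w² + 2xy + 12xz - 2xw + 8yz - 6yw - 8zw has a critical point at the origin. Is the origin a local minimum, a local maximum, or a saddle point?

local minimum

The Hessian at the origin is H = [[8, 2, 12, -2], [2, 8, 8, -6], [12, 8, 22, -8], [-2, -6, -8, 8]].
Row-reducing H symmetrically gives the diagonal entries 8, 15/2, 2/3, 4/5.
Counting signs: 4 positive.
H is positive definite, so the origin is a strict local minimum.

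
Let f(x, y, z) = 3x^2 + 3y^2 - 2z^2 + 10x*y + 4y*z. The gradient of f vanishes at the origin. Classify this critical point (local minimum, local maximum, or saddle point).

The Hessian at the origin is H = [[6, 10, 0], [10, 6, 4], [0, 4, -4]].
An LDLᵀ factorisation of H has diagonal entries 6, -32/3, -5/2.
So there are 1 positive, 2 negative pivots.
H is indefinite, so the origin is a saddle point.

saddle point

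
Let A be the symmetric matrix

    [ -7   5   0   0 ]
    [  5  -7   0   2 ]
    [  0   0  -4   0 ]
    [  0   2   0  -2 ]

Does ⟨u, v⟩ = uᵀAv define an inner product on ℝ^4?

no

Congruent diagonalization of A (simultaneous row and column reduction) yields pivots -7, -24/7, -4, -5/6.
Counting signs: 4 negative.
Hence Q is negative definite.
⟨·,·⟩ is an inner product exactly when A is positive definite.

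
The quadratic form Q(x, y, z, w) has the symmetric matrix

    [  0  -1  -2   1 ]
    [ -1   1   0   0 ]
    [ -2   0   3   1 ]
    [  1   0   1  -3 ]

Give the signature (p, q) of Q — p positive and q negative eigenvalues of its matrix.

(2, 2)

By Sylvester's law of inertia any congruent diagonalization of A has 2 positive, 2 negative and 0 zero entries.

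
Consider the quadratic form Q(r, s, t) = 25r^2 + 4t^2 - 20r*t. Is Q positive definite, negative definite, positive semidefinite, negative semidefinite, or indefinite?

The associated matrix is A = [[25, 0, -10], [0, 0, 0], [-10, 0, 4]].
Congruent diagonalization of A (simultaneous row and column reduction) yields pivots 25, 0, 0.
So there are 1 positive, 2 zero pivots.
Hence Q is positive semidefinite.

positive semidefinite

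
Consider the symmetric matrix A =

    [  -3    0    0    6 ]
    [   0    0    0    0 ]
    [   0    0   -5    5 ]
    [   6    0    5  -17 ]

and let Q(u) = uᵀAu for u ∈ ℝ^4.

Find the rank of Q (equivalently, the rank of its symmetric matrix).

2

Symmetric row and column elimination reduces A to a congruent diagonal form with pivots -3, 0, -5, 0.
Counting signs: 2 negative, 2 zero.
The rank is the number of nonzero pivots: 2.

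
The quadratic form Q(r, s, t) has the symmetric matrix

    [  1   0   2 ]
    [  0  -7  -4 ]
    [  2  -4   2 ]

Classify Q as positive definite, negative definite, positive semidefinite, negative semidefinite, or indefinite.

Symmetric row and column elimination reduces A to a congruent diagonal form with pivots 1, -7, 2/7.
So there are 2 positive, 1 negative pivots.
Hence Q is indefinite.

indefinite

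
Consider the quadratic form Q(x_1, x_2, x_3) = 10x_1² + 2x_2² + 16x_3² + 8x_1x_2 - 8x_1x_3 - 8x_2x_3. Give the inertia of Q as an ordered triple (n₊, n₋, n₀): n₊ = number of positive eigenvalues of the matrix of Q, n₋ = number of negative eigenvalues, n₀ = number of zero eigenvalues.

(2, 0, 1)

The associated matrix is A = [[10, 4, -4], [4, 2, -4], [-4, -4, 16]].
Symmetric row and column elimination reduces A to a congruent diagonal form with pivots 10, 2/5, 0.
So there are 2 positive, 1 zero pivots.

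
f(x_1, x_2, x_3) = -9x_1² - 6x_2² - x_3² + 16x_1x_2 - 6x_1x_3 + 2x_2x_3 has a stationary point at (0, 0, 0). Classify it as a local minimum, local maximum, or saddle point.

The Hessian at the origin is H = [[-18, 16, -6], [16, -12, 2], [-6, 2, -2]].
An LDLᵀ factorisation of H has diagonal entries -18, 20/9, -5.
So there are 1 positive, 2 negative pivots.
H is indefinite, so the origin is a saddle point.

saddle point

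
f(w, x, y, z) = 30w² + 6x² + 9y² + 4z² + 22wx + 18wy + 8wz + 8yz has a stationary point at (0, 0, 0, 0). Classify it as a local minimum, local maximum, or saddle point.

local minimum

The Hessian at the origin is H = [[60, 22, 18, 8], [22, 12, 0, 0], [18, 0, 18, 8], [8, 0, 8, 8]].
Applying the same elementary operations to the rows and columns of H produces a congruent diagonal matrix with entries 60, 59/15, 90/59, 40/9.
Counting signs: 4 positive.
H is positive definite, so the origin is a strict local minimum.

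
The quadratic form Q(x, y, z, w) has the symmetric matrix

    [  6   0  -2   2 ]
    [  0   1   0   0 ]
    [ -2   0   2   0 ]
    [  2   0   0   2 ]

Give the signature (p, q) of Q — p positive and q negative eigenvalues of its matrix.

Row-reducing A symmetrically gives the diagonal entries 6, 1, 4/3, 1.
That gives 4 positive pivots.

(4, 0)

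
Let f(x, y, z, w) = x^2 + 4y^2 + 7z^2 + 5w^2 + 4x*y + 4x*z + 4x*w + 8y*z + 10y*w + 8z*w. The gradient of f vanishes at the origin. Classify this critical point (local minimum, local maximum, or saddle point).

The Hessian at the origin is H = [[2, 4, 4, 4], [4, 8, 8, 10], [4, 8, 14, 8], [4, 10, 8, 10]].
H is indefinite, so the origin is a saddle point.

saddle point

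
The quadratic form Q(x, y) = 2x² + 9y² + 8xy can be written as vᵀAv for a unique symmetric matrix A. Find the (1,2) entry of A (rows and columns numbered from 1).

4

The coefficient of x·y in Q is 8. For a symmetric A this equals A[1,2] + A[2,1] = 2·A[1,2].
So A[1,2] = 8/2 = 4.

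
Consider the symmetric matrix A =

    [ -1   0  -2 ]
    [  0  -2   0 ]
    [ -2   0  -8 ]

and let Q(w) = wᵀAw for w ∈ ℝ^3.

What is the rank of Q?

Symmetric row and column elimination reduces A to a congruent diagonal form with pivots -1, -2, -4.
That gives 3 negative pivots.
The rank is the number of nonzero pivots: 3.

3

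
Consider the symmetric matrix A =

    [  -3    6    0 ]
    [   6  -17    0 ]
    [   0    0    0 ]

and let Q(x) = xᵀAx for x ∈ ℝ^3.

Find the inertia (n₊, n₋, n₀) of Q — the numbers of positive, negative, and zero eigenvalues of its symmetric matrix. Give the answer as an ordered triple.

(0, 2, 1)

Symmetric row and column elimination reduces A to a congruent diagonal form with pivots -3, -5, 0.
Counting signs: 2 negative, 1 zero.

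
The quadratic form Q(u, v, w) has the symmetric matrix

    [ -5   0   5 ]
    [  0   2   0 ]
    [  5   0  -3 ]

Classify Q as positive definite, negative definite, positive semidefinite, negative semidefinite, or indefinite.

Row-reducing A symmetrically gives the diagonal entries -5, 2, 2.
That gives 2 positive, 1 negative pivots.
Hence Q is indefinite.

indefinite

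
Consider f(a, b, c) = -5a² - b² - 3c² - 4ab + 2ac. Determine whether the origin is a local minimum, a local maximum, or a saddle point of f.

The Hessian at the origin is H = [[-10, -4, 2], [-4, -2, 0], [2, 0, -6]].
Applying the same elementary operations to the rows and columns of H produces a congruent diagonal matrix with entries -10, -2/5, -4.
So there are 3 negative pivots.
H is negative definite, so the origin is a strict local maximum.

local maximum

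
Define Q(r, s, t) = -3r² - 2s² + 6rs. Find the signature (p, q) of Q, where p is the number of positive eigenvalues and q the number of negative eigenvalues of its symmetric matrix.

(1, 1)

The associated matrix is A = [[-3, 3, 0], [3, -2, 0], [0, 0, 0]].
Congruent diagonalization of A (simultaneous row and column reduction) yields pivots -3, 1, 0.
Counting signs: 1 positive, 1 negative, 1 zero.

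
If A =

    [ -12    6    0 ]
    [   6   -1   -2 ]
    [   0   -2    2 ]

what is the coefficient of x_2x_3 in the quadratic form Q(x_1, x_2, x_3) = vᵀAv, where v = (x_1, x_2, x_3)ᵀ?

The coefficient of x_2x_3 is A[2,3] + A[3,2] = 2·(-2) = -4.

-4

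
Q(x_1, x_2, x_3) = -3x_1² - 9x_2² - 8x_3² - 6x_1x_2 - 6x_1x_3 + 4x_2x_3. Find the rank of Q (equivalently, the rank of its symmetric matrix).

3

The symmetric matrix is A = [[-3, -3, -3], [-3, -9, 2], [-3, 2, -8]].
Applying the same elementary operations to the rows and columns of A produces a congruent diagonal matrix with entries -3, -6, -5/6.
So there are 3 negative pivots.
The rank is the number of nonzero pivots: 3.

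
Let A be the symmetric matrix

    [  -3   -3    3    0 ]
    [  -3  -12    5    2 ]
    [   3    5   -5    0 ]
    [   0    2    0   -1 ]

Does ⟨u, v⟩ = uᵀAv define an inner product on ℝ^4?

no

Leading principal minors: Δ_1 = -3, Δ_2 = 27, Δ_3 = -42, Δ_4 = 18.
The signs alternate starting with Δ_1 < 0, so by Sylvester's criterion Q is negative definite.
⟨·,·⟩ is an inner product exactly when A is positive definite.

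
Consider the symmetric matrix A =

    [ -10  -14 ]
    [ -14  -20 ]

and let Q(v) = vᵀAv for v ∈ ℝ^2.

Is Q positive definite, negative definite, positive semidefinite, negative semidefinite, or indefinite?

negative definite

An LDLᵀ factorisation of A has diagonal entries -10, -2/5.
So there are 2 negative pivots.
Hence Q is negative definite.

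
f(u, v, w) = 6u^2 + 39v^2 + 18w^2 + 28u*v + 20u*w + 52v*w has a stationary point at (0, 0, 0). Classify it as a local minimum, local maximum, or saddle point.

local minimum

The Hessian at the origin is H = [[12, 28, 20], [28, 78, 52], [20, 52, 36]].
An LDLᵀ factorisation of H has diagonal entries 12, 38/3, 8/19.
That gives 3 positive pivots.
H is positive definite, so the origin is a strict local minimum.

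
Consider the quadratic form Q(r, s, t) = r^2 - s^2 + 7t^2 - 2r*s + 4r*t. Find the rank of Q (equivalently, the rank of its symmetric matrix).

3

The symmetric matrix is A = [[1, -1, 2], [-1, -1, 0], [2, 0, 7]].
Congruent diagonalization of A (simultaneous row and column reduction) yields pivots 1, -2, 5.
Counting signs: 2 positive, 1 negative.
The rank is the number of nonzero pivots: 3.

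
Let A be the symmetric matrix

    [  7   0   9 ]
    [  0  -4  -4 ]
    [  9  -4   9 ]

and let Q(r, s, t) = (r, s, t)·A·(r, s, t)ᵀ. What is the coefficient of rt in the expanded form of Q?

The coefficient of rt is A[1,3] + A[3,1] = 2·9 = 18.

18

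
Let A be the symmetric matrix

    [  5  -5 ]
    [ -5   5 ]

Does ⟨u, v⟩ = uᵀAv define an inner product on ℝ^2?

no

For the 2×2 matrix [[5, -5], [-5, 5]]: det = 5·5 − (-5)² = 0, trace = 10.
det = 0 so one eigenvalue is zero; the form is semidefinite with the sign of the trace.
⟨·,·⟩ is an inner product exactly when A is positive definite.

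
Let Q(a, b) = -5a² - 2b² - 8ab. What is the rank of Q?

2

The symmetric matrix is A = [[-5, -4], [-4, -2]].
Applying the same elementary operations to the rows and columns of A produces a congruent diagonal matrix with entries -5, 6/5.
That gives 1 positive, 1 negative pivots.
The rank is the number of nonzero pivots: 2.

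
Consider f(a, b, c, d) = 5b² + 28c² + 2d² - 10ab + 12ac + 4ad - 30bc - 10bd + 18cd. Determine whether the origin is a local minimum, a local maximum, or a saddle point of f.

saddle point

The Hessian at the origin is H = [[0, -10, 12, 4], [-10, 10, -30, -10], [12, -30, 56, 18], [4, -10, 18, 4]].
H is indefinite, so the origin is a saddle point.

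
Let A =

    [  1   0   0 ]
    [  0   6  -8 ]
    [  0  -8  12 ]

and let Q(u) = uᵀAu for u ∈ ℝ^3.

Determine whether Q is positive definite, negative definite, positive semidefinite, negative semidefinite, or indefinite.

Leading principal minors: Δ_1 = 1, Δ_2 = 6, Δ_3 = 8.
All leading principal minors are positive, so by Sylvester's criterion Q is positive definite.

positive definite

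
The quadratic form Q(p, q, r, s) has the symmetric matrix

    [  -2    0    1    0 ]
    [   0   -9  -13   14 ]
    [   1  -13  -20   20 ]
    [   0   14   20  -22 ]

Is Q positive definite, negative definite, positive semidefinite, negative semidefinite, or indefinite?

An LDLᵀ factorisation of A has diagonal entries -2, -9, -13/18, -2/13.
That gives 4 negative pivots.
Hence Q is negative definite.

negative definite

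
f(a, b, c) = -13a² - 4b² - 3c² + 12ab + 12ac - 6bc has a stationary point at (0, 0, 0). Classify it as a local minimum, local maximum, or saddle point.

The Hessian at the origin is H = [[-26, 12, 12], [12, -8, -6], [12, -6, -6]].
Congruent diagonalization of H (simultaneous row and column reduction) yields pivots -26, -32/13, -3/8.
Counting signs: 3 negative.
H is negative definite, so the origin is a strict local maximum.

local maximum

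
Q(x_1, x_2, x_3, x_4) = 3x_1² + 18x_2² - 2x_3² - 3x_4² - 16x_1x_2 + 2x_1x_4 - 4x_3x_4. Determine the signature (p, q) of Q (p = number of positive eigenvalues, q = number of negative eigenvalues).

(2, 2)

The associated matrix is A = [[3, -8, 0, 1], [-8, 18, 0, 0], [0, 0, -2, -2], [1, 0, -2, -3]].
Congruent diagonalization of A (simultaneous row and column reduction) yields pivots 3, -10/3, -2, 4/5.
Counting signs: 2 positive, 2 negative.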